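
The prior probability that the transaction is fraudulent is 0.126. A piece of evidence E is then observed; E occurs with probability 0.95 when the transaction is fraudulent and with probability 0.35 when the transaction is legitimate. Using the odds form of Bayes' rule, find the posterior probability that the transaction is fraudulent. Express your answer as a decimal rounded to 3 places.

Prior odds = 0.126/(1−0.126) = 0.14416.
Likelihood ratio for E = 0.95/0.35 = 2.7143.
Posterior odds = prior odds × LR = 0.39130.
Posterior probability = odds/(1+odds) = 0.39130/1.3913 = 0.281.

Posterior probability ≈ 0.281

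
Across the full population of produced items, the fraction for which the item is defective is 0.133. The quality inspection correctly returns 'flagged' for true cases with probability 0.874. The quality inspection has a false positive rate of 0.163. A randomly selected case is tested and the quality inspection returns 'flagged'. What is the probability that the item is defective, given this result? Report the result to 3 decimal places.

Write H for 'the item is defective'. Prior odds H:¬H = 0.133/0.867 = 0.15340. For the 'flagged' outcome, the likelihood ratio is 0.874/0.163 = 5.3620.
Posterior odds = 0.15340 × 5.3620 = 0.82254, so P(H|E) = 0.82254/(1+0.82254) = 0.451.

P(H | E) ≈ 0.451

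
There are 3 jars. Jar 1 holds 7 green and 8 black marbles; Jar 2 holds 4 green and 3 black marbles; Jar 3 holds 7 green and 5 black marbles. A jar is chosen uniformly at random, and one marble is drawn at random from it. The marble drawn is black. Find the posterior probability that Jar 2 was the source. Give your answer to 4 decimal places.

Tabulate prior·likelihood by source: [1] prior 0.333333, lik 0.5333, product 0.1778; [2] prior 0.333333, lik 0.4286, product 0.1429; [3] prior 0.333333, lik 0.4167, product 0.1389.
Normalizing constant = 0.45952; the posterior for Jar 2 is its product over the sum, 0.1429/0.45952 = 0.3109.

Posterior probability ≈ 0.3109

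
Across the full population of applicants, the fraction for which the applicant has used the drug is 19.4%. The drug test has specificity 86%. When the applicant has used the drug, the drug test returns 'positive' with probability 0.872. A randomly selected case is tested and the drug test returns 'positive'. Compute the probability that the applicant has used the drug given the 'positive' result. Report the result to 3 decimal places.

P(H | E) ≈ 0.600

Let H be the event that the applicant has used the drug. P(H) = 0.194, so P(¬H) = 0.806. With E the 'positive' result, P(E|H) = 0.872 and P(E|¬H) = 0.14.
P(E) = 0.872·0.194 + 0.14·0.806 = 0.16917 + 0.11284 = 0.28201.
By Bayes' theorem, P(H|E) = 0.16917 / 0.28201 = 0.600.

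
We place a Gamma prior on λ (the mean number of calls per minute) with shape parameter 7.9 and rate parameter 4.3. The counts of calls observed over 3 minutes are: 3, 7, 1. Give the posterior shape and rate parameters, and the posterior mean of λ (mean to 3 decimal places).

Posterior: Gamma(shape=18.9, rate=7.3); mean ≈ 2.589

Total count ∑xᵢ = 11 over n = 3 minutes.
Gamma is conjugate to the Poisson likelihood: posterior is Gamma(shape = 7.9+11 = 18.9, rate = 4.3+3 = 7.3).
E[λ | data] = 18.9/7.3 = 2.589.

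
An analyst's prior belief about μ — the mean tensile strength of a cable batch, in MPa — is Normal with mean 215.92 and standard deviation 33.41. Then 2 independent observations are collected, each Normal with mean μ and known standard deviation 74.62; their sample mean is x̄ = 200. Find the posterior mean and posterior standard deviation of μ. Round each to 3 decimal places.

With known σ, the Normal prior is conjugate. Weight on the data is w = (n/σ²)/(n/σ² + 1/τ₀²) = 0.00035919/(0.00035919+0.00089587) = 0.28619.
Posterior mean = w·x̄ + (1−w)·μ₀ = 0.28619·200 + 0.71381·215.92 = 211.364. Posterior variance = 1/(0.00035919+0.00089587) = 796.774, so SD = 28.227.

Posterior mean ≈ 211.364; posterior SD ≈ 28.227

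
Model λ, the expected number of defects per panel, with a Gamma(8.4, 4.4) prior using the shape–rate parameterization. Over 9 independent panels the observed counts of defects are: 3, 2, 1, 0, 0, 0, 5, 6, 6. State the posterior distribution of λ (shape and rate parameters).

Posterior: Gamma(shape=31.4, rate=13.4)

The Poisson likelihood adds the total count to the shape and the number of exposure periods to the rate. Here ∑xᵢ = 23 and n = 9, so shape 8.4→31.4 and rate 4.4→13.4.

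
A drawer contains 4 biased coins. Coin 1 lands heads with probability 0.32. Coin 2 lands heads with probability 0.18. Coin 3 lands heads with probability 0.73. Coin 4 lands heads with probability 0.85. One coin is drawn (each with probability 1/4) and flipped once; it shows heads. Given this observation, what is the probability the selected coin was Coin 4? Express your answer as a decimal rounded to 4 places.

Tabulate prior·likelihood by source: [1] prior 0.25, lik 0.32, product 0.08000; [2] prior 0.25, lik 0.18, product 0.04500; [3] prior 0.25, lik 0.73, product 0.1825; [4] prior 0.25, lik 0.85, product 0.2125.
Normalizing constant = 0.52000; the posterior for Coin 4 is its product over the sum, 0.2125/0.52000 = 0.4087.

Posterior probability ≈ 0.4087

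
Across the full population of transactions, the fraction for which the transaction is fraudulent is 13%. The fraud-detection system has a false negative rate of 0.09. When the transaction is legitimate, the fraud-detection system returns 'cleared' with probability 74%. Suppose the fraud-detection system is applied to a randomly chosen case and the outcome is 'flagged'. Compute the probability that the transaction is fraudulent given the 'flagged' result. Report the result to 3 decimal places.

P(H | E) ≈ 0.343

Let H be the event that the transaction is fraudulent. P(H) = 0.13, so P(¬H) = 0.87. With E the 'flagged' result, P(E|H) = 0.91 and P(E|¬H) = 0.26.
P(E) = 0.91·0.13 + 0.26·0.87 = 0.11830 + 0.22620 = 0.34450.
By Bayes' theorem, P(H|E) = 0.11830 / 0.34450 = 0.343.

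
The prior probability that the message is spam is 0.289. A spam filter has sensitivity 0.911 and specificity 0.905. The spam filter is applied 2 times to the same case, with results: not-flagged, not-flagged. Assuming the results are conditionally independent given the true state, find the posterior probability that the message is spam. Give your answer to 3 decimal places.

Posterior P(H) ≈ 0.004

With H the event that the message is spam, the joint likelihood of the observed sequence is P(data|H) = 0.089·0.089 = 0.0079210 and P(data|¬H) = 0.905·0.905 = 0.81903.
Bayes: P(H|data) = 0.289·0.0079210 / (0.289·0.0079210 + 0.711·0.81903) = 0.0022892/0.58462 = 0.0039.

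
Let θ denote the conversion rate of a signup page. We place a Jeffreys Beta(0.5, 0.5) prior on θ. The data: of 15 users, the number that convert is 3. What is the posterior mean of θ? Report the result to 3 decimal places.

Posterior mean ≈ 0.219

Observing 3 successes and 12 failures updates Beta(0.5, 0.5) by adding the success and failure counts to the two shape parameters: α = 0.5+3 = 3.5, β = 0.5+12 = 12.5.
E[θ | data] = 3.5/(3.5+12.5) = 0.219.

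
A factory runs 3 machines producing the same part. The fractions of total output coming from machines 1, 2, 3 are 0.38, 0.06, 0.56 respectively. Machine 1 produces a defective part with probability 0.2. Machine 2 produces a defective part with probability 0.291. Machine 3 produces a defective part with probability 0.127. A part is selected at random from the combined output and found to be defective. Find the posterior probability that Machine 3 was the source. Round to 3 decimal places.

Posterior probability ≈ 0.432

Tabulate prior·likelihood by source: [1] prior 0.38, lik 0.2, product 0.07600; [2] prior 0.06, lik 0.291, product 0.01746; [3] prior 0.56, lik 0.127, product 0.07112.
Normalizing constant = 0.16458; the posterior for Machine 3 is its product over the sum, 0.07112/0.16458 = 0.432.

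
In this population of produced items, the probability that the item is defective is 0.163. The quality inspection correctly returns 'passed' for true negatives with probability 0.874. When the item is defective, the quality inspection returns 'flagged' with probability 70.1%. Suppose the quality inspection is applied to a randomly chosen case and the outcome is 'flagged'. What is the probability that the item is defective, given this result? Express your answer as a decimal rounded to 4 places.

P(H | E) ≈ 0.5200

Let H be the event that the item is defective. P(H) = 0.163, so P(¬H) = 0.837. With E the 'flagged' result, P(E|H) = 0.701 and P(E|¬H) = 0.126.
P(E) = 0.701·0.163 + 0.126·0.837 = 0.11426 + 0.10546 = 0.21973.
By Bayes' theorem, P(H|E) = 0.11426 / 0.21973 = 0.5200.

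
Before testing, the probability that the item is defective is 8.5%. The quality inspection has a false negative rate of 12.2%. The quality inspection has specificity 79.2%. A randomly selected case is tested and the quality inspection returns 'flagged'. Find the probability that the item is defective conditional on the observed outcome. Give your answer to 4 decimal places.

Write H for 'the item is defective'. Prior odds H:¬H = 0.085/0.915 = 0.092896. For the 'flagged' outcome, the likelihood ratio is 0.878/0.208 = 4.2212.
Posterior odds = 0.092896 × 4.2212 = 0.39213, so P(H|E) = 0.39213/(1+0.39213) = 0.2817.

P(H | E) ≈ 0.2817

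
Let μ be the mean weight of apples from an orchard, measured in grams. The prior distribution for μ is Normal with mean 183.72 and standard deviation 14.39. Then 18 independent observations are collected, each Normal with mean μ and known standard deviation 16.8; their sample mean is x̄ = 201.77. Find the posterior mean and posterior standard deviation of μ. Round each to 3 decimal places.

Prior precision 1/τ₀² = 1/14.39² = 0.00482924; data precision n/σ² = 18/16.8² = 0.0637755.
Posterior precision = 0.00482924 + 0.0637755 = 0.0686047, giving posterior SD = 1/√0.0686047 = 3.818.
Posterior mean = (0.00482924·183.72 + 0.0637755·201.77) / 0.0686047 = 200.499.

Posterior mean ≈ 200.499; posterior SD ≈ 3.818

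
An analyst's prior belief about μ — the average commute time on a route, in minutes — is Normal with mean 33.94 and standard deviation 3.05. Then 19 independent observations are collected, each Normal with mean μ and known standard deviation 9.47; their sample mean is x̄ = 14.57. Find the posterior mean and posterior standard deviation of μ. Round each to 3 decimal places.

Prior precision 1/τ₀² = 1/3.05² = 0.107498; data precision n/σ² = 19/9.47² = 0.211862.
Posterior precision = 0.107498 + 0.211862 = 0.319360, giving posterior SD = 1/√0.319360 = 1.770.
Posterior mean = (0.107498·33.94 + 0.211862·14.57) / 0.319360 = 21.090.

Posterior mean ≈ 21.090; posterior SD ≈ 1.770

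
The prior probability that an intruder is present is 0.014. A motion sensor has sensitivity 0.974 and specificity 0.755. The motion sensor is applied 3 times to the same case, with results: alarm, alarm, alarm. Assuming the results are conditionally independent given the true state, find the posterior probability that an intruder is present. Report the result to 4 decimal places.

With H the event that an intruder is present, the joint likelihood of the observed sequence is P(data|H) = 0.974·0.974·0.974 = 0.92401 and P(data|¬H) = 0.245·0.245·0.245 = 0.014706.
Bayes: P(H|data) = 0.014·0.92401 / (0.014·0.92401 + 0.986·0.014706) = 0.012936/0.027436 = 0.4715.

Posterior P(H) ≈ 0.4715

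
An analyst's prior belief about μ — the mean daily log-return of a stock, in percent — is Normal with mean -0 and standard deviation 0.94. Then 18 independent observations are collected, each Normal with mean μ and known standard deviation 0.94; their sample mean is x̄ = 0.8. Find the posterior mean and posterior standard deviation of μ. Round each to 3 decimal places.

With known σ, the Normal prior is conjugate. Weight on the data is w = (n/σ²)/(n/σ² + 1/τ₀²) = 20.3712/(20.3712+1.13173) = 0.94737.
Posterior mean = w·x̄ + (1−w)·μ₀ = 0.94737·0.8 + 0.052632·-0 = 0.758. Posterior variance = 1/(20.3712+1.13173) = 0.0465053, so SD = 0.216.

Posterior mean ≈ 0.758; posterior SD ≈ 0.216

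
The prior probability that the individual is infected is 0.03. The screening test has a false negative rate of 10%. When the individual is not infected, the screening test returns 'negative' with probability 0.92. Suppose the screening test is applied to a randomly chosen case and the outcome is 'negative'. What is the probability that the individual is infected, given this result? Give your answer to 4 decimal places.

P(H | E) ≈ 0.0034

Let H be the event that the individual is infected. P(H) = 0.03, so P(¬H) = 0.97. With E the 'negative' result, P(E|H) = 0.1 and P(E|¬H) = 0.92.
P(E) = 0.1·0.03 + 0.92·0.97 = 0.0030000 + 0.89240 = 0.89540.
By Bayes' theorem, P(H|E) = 0.0030000 / 0.89540 = 0.0034.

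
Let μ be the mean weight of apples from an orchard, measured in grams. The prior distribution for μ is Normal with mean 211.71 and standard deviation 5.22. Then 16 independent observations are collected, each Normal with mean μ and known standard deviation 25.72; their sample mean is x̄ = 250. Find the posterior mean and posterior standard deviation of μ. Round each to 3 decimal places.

With known σ, the Normal prior is conjugate. Weight on the data is w = (n/σ²)/(n/σ² + 1/τ₀²) = 0.0241868/(0.0241868+0.0366994) = 0.39725.
Posterior mean = w·x̄ + (1−w)·μ₀ = 0.39725·250 + 0.60275·211.71 = 226.921. Posterior variance = 1/(0.0241868+0.0366994) = 16.4241, so SD = 4.053.

Posterior mean ≈ 226.921; posterior SD ≈ 4.053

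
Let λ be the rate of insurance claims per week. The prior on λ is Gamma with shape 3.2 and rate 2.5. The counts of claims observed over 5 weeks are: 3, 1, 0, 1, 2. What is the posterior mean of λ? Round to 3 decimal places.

Total count ∑xᵢ = 7 over n = 5 weeks.
Gamma is conjugate to the Poisson likelihood: posterior is Gamma(shape = 3.2+7 = 10.2, rate = 2.5+5 = 7.5).
Posterior mean = shape/rate = 10.2/7.5 = 1.360.

Posterior mean ≈ 1.360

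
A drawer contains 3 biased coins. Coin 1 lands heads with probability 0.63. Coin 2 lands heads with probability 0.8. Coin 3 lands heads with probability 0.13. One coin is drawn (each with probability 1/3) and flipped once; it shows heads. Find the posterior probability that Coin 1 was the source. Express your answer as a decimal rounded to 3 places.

Posterior probability ≈ 0.404

P(heads|C1) = 0.63; P(heads|C2) = 0.8; P(heads|C3) = 0.13.
Prior × likelihood for each source: 0.333333·0.63=0.2100, 0.333333·0.8=0.2667, 0.333333·0.13=0.04333. Summing gives P(heads) = 0.52000.
P(Coin 1 | heads) = 0.2100 / 0.52000 = 0.404.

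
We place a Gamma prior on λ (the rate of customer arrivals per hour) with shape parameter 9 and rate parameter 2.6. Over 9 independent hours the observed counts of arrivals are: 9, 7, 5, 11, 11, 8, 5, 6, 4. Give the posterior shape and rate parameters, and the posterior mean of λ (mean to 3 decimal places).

Posterior: Gamma(shape=75, rate=11.6); mean ≈ 6.466

The Poisson likelihood adds the total count to the shape and the number of exposure periods to the rate. Here ∑xᵢ = 66 and n = 9, so shape 9→75 and rate 2.6→11.6.
E[λ | data] = 75/11.6 = 6.466.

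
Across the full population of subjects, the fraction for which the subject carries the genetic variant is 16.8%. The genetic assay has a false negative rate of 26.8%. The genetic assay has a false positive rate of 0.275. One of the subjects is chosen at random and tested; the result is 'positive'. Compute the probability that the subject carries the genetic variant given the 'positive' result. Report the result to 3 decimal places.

P(H | E) ≈ 0.350

Let H be the event that the subject carries the genetic variant. P(H) = 0.168, so P(¬H) = 0.832. With E the 'positive' result, P(E|H) = 0.732 and P(E|¬H) = 0.275.
P(E) = 0.732·0.168 + 0.275·0.832 = 0.12298 + 0.22880 = 0.35178.
By Bayes' theorem, P(H|E) = 0.12298 / 0.35178 = 0.350.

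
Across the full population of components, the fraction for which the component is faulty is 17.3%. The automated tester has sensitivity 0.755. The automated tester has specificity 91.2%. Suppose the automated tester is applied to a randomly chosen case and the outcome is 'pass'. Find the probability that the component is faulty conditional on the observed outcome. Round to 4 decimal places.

P(H | E) ≈ 0.0532

Let H be the event that the component is faulty. P(H) = 0.173, so P(¬H) = 0.827. With E the 'pass' result, P(E|H) = 0.245 and P(E|¬H) = 0.912.
P(E) = 0.245·0.173 + 0.912·0.827 = 0.042385 + 0.75422 = 0.79661.
By Bayes' theorem, P(H|E) = 0.042385 / 0.79661 = 0.0532.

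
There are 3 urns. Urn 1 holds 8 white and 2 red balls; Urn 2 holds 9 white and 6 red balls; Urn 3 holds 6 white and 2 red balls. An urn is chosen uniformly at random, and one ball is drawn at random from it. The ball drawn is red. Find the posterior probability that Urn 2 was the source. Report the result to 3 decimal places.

Posterior probability ≈ 0.471

Tabulate prior·likelihood by source: [1] prior 0.333333, lik 0.2, product 0.06667; [2] prior 0.333333, lik 0.4, product 0.1333; [3] prior 0.333333, lik 0.25, product 0.08333.
Normalizing constant = 0.28333; the posterior for Urn 2 is its product over the sum, 0.1333/0.28333 = 0.471.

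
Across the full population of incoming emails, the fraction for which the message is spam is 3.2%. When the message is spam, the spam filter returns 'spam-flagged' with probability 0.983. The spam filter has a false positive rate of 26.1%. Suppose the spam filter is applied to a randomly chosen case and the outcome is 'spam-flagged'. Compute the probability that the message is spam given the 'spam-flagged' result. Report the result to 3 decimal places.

Let H be the event that the message is spam. P(H) = 0.032, so P(¬H) = 0.968. With E the 'spam-flagged' result, P(E|H) = 0.983 and P(E|¬H) = 0.261.
P(E) = 0.983·0.032 + 0.261·0.968 = 0.031456 + 0.25265 = 0.28410.
By Bayes' theorem, P(H|E) = 0.031456 / 0.28410 = 0.111.

P(H | E) ≈ 0.111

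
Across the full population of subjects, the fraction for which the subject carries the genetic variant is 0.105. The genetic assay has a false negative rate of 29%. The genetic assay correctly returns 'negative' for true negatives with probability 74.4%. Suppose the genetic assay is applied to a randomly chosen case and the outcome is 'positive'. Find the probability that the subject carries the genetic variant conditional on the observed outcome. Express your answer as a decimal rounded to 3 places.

Let H be the event that the subject carries the genetic variant. P(H) = 0.105, so P(¬H) = 0.895. With E the 'positive' result, P(E|H) = 0.71 and P(E|¬H) = 0.256.
P(E) = 0.71·0.105 + 0.256·0.895 = 0.074550 + 0.22912 = 0.30367.
By Bayes' theorem, P(H|E) = 0.074550 / 0.30367 = 0.245.

P(H | E) ≈ 0.245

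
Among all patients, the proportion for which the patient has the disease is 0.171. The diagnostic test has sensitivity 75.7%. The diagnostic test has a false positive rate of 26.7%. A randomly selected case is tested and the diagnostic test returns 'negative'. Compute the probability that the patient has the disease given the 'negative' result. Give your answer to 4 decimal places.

Write H for 'the patient has the disease'. Prior odds H:¬H = 0.171/0.829 = 0.20627. For the 'negative' outcome, the likelihood ratio is 0.243/0.733 = 0.33151.
Posterior odds = 0.20627 × 0.33151 = 0.068382, so P(H|E) = 0.068382/(1+0.068382) = 0.0640.

P(H | E) ≈ 0.0640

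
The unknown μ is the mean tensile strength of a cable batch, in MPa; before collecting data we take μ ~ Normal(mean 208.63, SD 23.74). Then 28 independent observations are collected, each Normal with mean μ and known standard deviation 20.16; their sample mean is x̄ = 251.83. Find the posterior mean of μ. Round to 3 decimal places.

Posterior mean ≈ 250.745

Prior precision 1/τ₀² = 1/23.74² = 0.00177435; data precision n/σ² = 28/20.16² = 0.0688933.
Posterior precision = 0.00177435 + 0.0688933 = 0.0706676.
Posterior mean = (0.00177435·208.63 + 0.0688933·251.83) / 0.0706676 = 250.745.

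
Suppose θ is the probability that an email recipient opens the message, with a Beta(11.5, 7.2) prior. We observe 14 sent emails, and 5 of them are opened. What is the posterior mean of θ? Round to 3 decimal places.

The binomial likelihood is conjugate to the Beta prior: with 5 successes and 9 failures, the posterior is Beta(11.5+5, 7.2+9) = Beta(16.5, 16.2).
E[θ | data] = 16.5/(16.5+16.2) = 0.505.

Posterior mean ≈ 0.505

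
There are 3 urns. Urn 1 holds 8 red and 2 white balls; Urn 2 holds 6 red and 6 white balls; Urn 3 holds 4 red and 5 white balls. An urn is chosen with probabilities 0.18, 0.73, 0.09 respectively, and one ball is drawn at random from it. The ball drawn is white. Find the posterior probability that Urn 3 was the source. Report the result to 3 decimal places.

P(white|Urn 1) = 0.2; P(white|Urn 2) = 0.5; P(white|Urn 3) = 0.5556.
Prior × likelihood for each source: 0.18·0.2=0.03600, 0.73·0.5=0.3650, 0.09·0.5556=0.05000. Summing gives P(white) = 0.45100.
P(Urn 3 | white) = 0.05000 / 0.45100 = 0.111.

Posterior probability ≈ 0.111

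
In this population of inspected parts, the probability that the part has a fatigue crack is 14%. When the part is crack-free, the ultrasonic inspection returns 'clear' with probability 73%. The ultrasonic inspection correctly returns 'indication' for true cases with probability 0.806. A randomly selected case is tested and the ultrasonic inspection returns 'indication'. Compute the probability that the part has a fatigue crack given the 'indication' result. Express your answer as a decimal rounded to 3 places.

P(H | E) ≈ 0.327

Let H be the event that the part has a fatigue crack. P(H) = 0.14, so P(¬H) = 0.86. With E the 'indication' result, P(E|H) = 0.806 and P(E|¬H) = 0.27.
P(E) = 0.806·0.14 + 0.27·0.86 = 0.11284 + 0.23220 = 0.34504.
By Bayes' theorem, P(H|E) = 0.11284 / 0.34504 = 0.327.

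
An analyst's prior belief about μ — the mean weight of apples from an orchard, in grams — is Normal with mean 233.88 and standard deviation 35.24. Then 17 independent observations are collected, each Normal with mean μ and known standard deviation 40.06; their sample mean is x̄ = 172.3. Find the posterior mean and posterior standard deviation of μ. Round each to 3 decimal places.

With known σ, the Normal prior is conjugate. Weight on the data is w = (n/σ²)/(n/σ² + 1/τ₀²) = 0.0105932/(0.0105932+0.00080525) = 0.92935.
Posterior mean = w·x̄ + (1−w)·μ₀ = 0.92935·172.3 + 0.070645·233.88 = 176.650. Posterior variance = 1/(0.0105932+0.00080525) = 87.7313, so SD = 9.366.

Posterior mean ≈ 176.650; posterior SD ≈ 9.366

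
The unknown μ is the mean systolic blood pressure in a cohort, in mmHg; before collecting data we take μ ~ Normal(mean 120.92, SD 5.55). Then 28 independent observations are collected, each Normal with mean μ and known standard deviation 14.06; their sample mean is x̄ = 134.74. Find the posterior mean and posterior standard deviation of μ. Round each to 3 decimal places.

Posterior mean ≈ 132.163; posterior SD ≈ 2.397

With known σ, the Normal prior is conjugate. Weight on the data is w = (n/σ²)/(n/σ² + 1/τ₀²) = 0.141640/(0.141640+0.0324649) = 0.81353.
Posterior mean = w·x̄ + (1−w)·μ₀ = 0.81353·134.74 + 0.18647·120.92 = 132.163. Posterior variance = 1/(0.141640+0.0324649) = 5.74365, so SD = 2.397.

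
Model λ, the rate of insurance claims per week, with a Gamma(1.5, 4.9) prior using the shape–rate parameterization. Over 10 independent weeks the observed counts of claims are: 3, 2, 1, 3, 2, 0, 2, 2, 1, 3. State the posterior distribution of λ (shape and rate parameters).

The Poisson likelihood adds the total count to the shape and the number of exposure periods to the rate. Here ∑xᵢ = 19 and n = 10, so shape 1.5→20.5 and rate 4.9→14.9.

Posterior: Gamma(shape=20.5, rate=14.9)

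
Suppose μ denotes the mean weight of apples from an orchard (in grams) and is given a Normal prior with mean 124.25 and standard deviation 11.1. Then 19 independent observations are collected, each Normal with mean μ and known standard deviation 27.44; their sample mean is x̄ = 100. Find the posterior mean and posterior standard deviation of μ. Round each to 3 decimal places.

Prior precision 1/τ₀² = 1/11.1² = 0.00811622; data precision n/σ² = 19/27.44² = 0.0252340.
Posterior precision = 0.00811622 + 0.0252340 = 0.0333502, giving posterior SD = 1/√0.0333502 = 5.476.
Posterior mean = (0.00811622·124.25 + 0.0252340·100) / 0.0333502 = 105.902.

Posterior mean ≈ 105.902; posterior SD ≈ 5.476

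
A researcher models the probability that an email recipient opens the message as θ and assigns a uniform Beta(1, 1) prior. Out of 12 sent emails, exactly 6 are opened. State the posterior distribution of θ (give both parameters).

Posterior: Beta(7, 7)

Observing 6 successes and 6 failures updates Beta(1, 1) by adding the success and failure counts to the two shape parameters: α = 1+6 = 7, β = 1+6 = 7.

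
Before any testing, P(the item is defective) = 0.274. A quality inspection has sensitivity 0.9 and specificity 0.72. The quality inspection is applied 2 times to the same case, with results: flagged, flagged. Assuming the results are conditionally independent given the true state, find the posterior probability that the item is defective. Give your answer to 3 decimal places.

With H the event that the item is defective, the joint likelihood of the observed sequence is P(data|H) = 0.9·0.9 = 0.81000 and P(data|¬H) = 0.28·0.28 = 0.078400.
Bayes: P(H|data) = 0.274·0.81000 / (0.274·0.81000 + 0.726·0.078400) = 0.22194/0.27886 = 0.7959.

Posterior P(H) ≈ 0.796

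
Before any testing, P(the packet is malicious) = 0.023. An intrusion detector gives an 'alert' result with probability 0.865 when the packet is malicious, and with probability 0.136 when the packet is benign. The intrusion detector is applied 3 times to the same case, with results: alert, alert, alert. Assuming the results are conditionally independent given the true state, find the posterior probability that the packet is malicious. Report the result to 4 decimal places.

With H the event that the packet is malicious, the joint likelihood of the observed sequence is P(data|H) = 0.865·0.865·0.865 = 0.64721 and P(data|¬H) = 0.136·0.136·0.136 = 0.0025155.
Bayes: P(H|data) = 0.023·0.64721 / (0.023·0.64721 + 0.977·0.0025155) = 0.014886/0.017344 = 0.8583.

Posterior P(H) ≈ 0.8583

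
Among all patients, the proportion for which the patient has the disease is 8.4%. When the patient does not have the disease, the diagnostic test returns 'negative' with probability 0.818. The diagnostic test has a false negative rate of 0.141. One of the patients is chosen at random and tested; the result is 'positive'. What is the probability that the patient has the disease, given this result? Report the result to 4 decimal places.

Let H be the event that the patient has the disease. P(H) = 0.084, so P(¬H) = 0.916. With E the 'positive' result, P(E|H) = 0.859 and P(E|¬H) = 0.182.
P(E) = 0.859·0.084 + 0.182·0.916 = 0.072156 + 0.16671 = 0.23887.
By Bayes' theorem, P(H|E) = 0.072156 / 0.23887 = 0.3021.

P(H | E) ≈ 0.3021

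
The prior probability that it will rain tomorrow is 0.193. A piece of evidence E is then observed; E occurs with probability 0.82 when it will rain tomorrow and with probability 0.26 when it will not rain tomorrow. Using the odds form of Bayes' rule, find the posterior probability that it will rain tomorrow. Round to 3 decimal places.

Posterior probability ≈ 0.430

Prior odds = 0.193/(1−0.193) = 0.23916.
Likelihood ratio for E = 0.82/0.26 = 3.1538.
Posterior odds = prior odds × LR = 0.75427.
Posterior probability = odds/(1+odds) = 0.75427/1.7543 = 0.430.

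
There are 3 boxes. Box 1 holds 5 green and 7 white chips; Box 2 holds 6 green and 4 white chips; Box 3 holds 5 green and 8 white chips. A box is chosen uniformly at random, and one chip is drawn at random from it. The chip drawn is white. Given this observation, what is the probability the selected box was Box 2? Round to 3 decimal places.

Tabulate prior·likelihood by source: [1] prior 0.333333, lik 0.5833, product 0.1944; [2] prior 0.333333, lik 0.4, product 0.1333; [3] prior 0.333333, lik 0.6154, product 0.2051.
Normalizing constant = 0.53291; the posterior for Box 2 is its product over the sum, 0.1333/0.53291 = 0.250.

Posterior probability ≈ 0.250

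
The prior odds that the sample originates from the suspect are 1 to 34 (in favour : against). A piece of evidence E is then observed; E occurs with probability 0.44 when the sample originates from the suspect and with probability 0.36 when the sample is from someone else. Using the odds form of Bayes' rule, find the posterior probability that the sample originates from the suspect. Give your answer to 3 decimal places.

Posterior probability ≈ 0.035

Prior odds = 1/34 = 0.029412.
Likelihood ratio for E = 0.44/0.36 = 1.2222.
Posterior odds = prior odds × LR = 0.035948.
Posterior probability = odds/(1+odds) = 0.035948/1.0359 = 0.035.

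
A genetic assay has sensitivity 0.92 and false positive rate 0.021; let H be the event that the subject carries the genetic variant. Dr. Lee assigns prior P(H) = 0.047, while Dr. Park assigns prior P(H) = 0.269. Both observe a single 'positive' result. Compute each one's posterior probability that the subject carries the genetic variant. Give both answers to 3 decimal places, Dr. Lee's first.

P('+'|H) = 0.92, P('+'|¬H) = 0.021.
Dr. Lee: numerator 0.92·0.047 = 0.043240; evidence = 0.043240+0.021·0.953 = 0.063253; posterior = 0.684.
Dr. Park: numerator 0.92·0.269 = 0.24748; evidence = 0.24748+0.021·0.731 = 0.26283; posterior = 0.942.

Dr. Lee: 0.684; Dr. Park: 0.942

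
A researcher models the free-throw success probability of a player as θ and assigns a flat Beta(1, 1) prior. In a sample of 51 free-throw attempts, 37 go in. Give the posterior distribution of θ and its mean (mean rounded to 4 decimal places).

Observing 37 successes and 14 failures updates Beta(1, 1) by adding the success and failure counts to the two shape parameters: α = 1+37 = 38, β = 1+14 = 15.
E[θ | data] = 38/(38+15) = 0.7170.

Posterior: Beta(38, 15); mean ≈ 0.7170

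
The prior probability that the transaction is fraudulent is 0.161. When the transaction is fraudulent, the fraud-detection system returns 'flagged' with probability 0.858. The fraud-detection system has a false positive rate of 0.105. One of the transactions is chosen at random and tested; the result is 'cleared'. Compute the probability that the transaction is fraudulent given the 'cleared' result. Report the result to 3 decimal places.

Let H be the event that the transaction is fraudulent. P(H) = 0.161, so P(¬H) = 0.839. With E the 'cleared' result, P(E|H) = 0.142 and P(E|¬H) = 0.895.
P(E) = 0.142·0.161 + 0.895·0.839 = 0.022862 + 0.75090 = 0.77377.
By Bayes' theorem, P(H|E) = 0.022862 / 0.77377 = 0.030.

P(H | E) ≈ 0.030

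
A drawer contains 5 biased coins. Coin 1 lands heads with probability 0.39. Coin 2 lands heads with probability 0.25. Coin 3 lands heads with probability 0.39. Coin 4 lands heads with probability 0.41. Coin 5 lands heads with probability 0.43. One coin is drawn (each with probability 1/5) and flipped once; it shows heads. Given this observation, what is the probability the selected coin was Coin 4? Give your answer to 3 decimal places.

Posterior probability ≈ 0.219

P(heads|C1) = 0.39; P(heads|C2) = 0.25; P(heads|C3) = 0.39; P(heads|C4) = 0.41; P(heads|C5) = 0.43.
Prior × likelihood for each source: 0.2·0.39=0.07800, 0.2·0.25=0.05000, 0.2·0.39=0.07800, 0.2·0.41=0.08200, 0.2·0.43=0.08600. Summing gives P(heads) = 0.37400.
P(Coin 4 | heads) = 0.08200 / 0.37400 = 0.219.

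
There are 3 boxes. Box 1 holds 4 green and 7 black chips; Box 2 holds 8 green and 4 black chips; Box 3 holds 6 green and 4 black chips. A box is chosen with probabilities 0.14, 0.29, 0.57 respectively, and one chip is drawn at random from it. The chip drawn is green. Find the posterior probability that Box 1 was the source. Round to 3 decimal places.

Tabulate prior·likelihood by source: [1] prior 0.14, lik 0.3636, product 0.05091; [2] prior 0.29, lik 0.6667, product 0.1933; [3] prior 0.57, lik 0.6, product 0.3420.
Normalizing constant = 0.58624; the posterior for Box 1 is its product over the sum, 0.05091/0.58624 = 0.087.

Posterior probability ≈ 0.087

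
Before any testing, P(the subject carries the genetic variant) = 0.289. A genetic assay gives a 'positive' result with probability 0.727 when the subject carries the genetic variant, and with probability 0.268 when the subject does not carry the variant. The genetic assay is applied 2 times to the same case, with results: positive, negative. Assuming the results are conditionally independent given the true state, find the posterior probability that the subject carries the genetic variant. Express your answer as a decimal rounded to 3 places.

Posterior P(H) ≈ 0.291

With H the event that the subject carries the genetic variant, the joint likelihood of the observed sequence is P(data|H) = 0.727·0.273 = 0.19847 and P(data|¬H) = 0.268·0.732 = 0.19618.
Bayes: P(H|data) = 0.289·0.19847 / (0.289·0.19847 + 0.711·0.19618) = 0.057358/0.19684 = 0.2914.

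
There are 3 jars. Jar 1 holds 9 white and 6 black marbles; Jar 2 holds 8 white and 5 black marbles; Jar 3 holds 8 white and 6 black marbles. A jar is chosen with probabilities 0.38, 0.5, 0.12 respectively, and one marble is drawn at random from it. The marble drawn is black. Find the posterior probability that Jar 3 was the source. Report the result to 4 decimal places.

P(black|Jar 1) = 0.4; P(black|Jar 2) = 0.3846; P(black|Jar 3) = 0.4286.
Prior × likelihood for each source: 0.38·0.4=0.1520, 0.5·0.3846=0.1923, 0.12·0.4286=0.05143. Summing gives P(black) = 0.39574.
P(Jar 3 | black) = 0.05143 / 0.39574 = 0.1300.

Posterior probability ≈ 0.1300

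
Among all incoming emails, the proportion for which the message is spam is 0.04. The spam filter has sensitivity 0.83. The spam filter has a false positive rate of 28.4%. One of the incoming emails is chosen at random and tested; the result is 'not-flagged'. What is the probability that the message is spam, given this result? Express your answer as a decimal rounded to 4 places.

Write H for 'the message is spam'. Prior odds H:¬H = 0.04/0.96 = 0.041667. For the 'not-flagged' outcome, the likelihood ratio is 0.17/0.716 = 0.23743.
Posterior odds = 0.041667 × 0.23743 = 0.0098929, so P(H|E) = 0.0098929/(1+0.0098929) = 0.0098.

P(H | E) ≈ 0.0098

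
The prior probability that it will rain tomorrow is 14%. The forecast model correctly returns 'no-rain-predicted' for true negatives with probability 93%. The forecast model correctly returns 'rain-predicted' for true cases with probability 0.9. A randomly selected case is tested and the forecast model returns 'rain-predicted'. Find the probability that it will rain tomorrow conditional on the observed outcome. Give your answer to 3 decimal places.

P(H | E) ≈ 0.677

Let H be the event that it will rain tomorrow. P(H) = 0.14, so P(¬H) = 0.86. With E the 'rain-predicted' result, P(E|H) = 0.9 and P(E|¬H) = 0.07.
P(E) = 0.9·0.14 + 0.07·0.86 = 0.12600 + 0.060200 = 0.18620.
By Bayes' theorem, P(H|E) = 0.12600 / 0.18620 = 0.677.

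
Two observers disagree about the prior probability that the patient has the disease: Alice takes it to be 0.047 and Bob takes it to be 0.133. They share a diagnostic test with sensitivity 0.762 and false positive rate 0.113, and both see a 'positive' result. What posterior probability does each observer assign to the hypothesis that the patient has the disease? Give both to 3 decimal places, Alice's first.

Alice: 0.250; Bob: 0.508

The likelihood ratio for a 'positive' result is 0.762/0.113 = 6.7434.
Alice: prior odds 0.047/0.953 = 0.049318; posterior odds 0.33257; posterior probability 0.250.
Bob: prior odds 0.133/0.867 = 0.15340; posterior odds 1.0344; posterior probability 0.508.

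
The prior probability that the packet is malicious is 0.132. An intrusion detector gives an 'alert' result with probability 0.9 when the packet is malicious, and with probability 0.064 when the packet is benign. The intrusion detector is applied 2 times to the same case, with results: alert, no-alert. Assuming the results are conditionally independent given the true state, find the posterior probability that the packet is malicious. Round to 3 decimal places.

Posterior P(H) ≈ 0.186

Let H be the event that the packet is malicious; start with P(H) = 0.132. P('alert'|H) = 0.9, P('alert'|¬H) = 0.064.
Update on result 1 ('alert'): P(H) ← 0.9·0.1320 / (0.9·0.1320 + 0.064·0.8680) = 0.11880/0.17435 = 0.6814.
Update on result 2 ('no-alert'): P(H) ← 0.1·0.6814 / (0.1·0.6814 + 0.936·0.3186) = 0.068138/0.36637 = 0.1860.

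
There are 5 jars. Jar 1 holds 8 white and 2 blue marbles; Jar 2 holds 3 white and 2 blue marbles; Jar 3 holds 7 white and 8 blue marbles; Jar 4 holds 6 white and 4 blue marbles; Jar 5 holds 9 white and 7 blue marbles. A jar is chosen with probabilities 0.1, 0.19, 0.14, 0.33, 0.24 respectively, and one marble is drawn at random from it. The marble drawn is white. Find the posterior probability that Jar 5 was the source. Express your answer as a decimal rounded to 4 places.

P(white|Jar 1) = 0.8; P(white|Jar 2) = 0.6; P(white|Jar 3) = 0.4667; P(white|Jar 4) = 0.6; P(white|Jar 5) = 0.5625.
Prior × likelihood for each source: 0.1·0.8=0.08000, 0.19·0.6=0.1140, 0.14·0.4667=0.06533, 0.33·0.6=0.1980, 0.24·0.5625=0.1350. Summing gives P(white) = 0.59233.
P(Jar 5 | white) = 0.1350 / 0.59233 = 0.2279.

Posterior probability ≈ 0.2279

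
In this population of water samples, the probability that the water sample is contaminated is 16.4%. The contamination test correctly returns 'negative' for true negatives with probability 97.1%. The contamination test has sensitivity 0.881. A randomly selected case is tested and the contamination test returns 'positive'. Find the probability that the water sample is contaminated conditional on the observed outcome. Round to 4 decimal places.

Let H be the event that the water sample is contaminated. P(H) = 0.164, so P(¬H) = 0.836. With E the 'positive' result, P(E|H) = 0.881 and P(E|¬H) = 0.029.
P(E) = 0.881·0.164 + 0.029·0.836 = 0.14448 + 0.024244 = 0.16873.
By Bayes' theorem, P(H|E) = 0.14448 / 0.16873 = 0.8563.

P(H | E) ≈ 0.8563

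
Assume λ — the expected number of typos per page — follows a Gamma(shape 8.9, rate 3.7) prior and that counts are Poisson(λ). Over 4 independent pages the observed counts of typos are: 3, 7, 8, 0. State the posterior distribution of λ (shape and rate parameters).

Total count ∑xᵢ = 18 over n = 4 pages.
Gamma is conjugate to the Poisson likelihood: posterior is Gamma(shape = 8.9+18 = 26.9, rate = 3.7+4 = 7.7).

Posterior: Gamma(shape=26.9, rate=7.7)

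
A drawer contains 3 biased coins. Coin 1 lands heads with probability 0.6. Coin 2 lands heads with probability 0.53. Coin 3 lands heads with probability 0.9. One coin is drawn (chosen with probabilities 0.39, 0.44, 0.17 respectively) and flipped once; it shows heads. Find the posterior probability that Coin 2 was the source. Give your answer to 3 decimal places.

P(heads|C1) = 0.6; P(heads|C2) = 0.53; P(heads|C3) = 0.9.
Prior × likelihood for each source: 0.39·0.6=0.2340, 0.44·0.53=0.2332, 0.17·0.9=0.1530. Summing gives P(heads) = 0.62020.
P(Coin 2 | heads) = 0.2332 / 0.62020 = 0.376.

Posterior probability ≈ 0.376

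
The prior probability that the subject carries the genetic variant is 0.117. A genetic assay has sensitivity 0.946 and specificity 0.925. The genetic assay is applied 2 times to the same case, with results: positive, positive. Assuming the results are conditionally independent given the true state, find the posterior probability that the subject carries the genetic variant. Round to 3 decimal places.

Posterior P(H) ≈ 0.955

With H the event that the subject carries the genetic variant, the joint likelihood of the observed sequence is P(data|H) = 0.946·0.946 = 0.89492 and P(data|¬H) = 0.075·0.075 = 0.0056250.
Bayes: P(H|data) = 0.117·0.89492 / (0.117·0.89492 + 0.883·0.0056250) = 0.10471/0.10967 = 0.9547.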